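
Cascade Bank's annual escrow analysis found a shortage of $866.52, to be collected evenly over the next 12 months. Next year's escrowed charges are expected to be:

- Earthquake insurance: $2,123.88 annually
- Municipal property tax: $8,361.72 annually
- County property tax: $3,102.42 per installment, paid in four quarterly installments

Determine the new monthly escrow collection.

Earthquake insurance — $2,123.88 per year
Municipal property tax — $8,361.72 per year
County property tax — $3,102.42 × 4 = $12,409.68 per year
Combined annual = $2,123.88 + $8,361.72 + $12,409.68 = $22,895.28
Base monthly escrow = $22,895.28 / 12 = $1,907.94
Shortage spread = $866.52 / 12 = $72.21/mo
Adjusted monthly = $1,907.94 + $72.21 = $1,980.15

$1,980.15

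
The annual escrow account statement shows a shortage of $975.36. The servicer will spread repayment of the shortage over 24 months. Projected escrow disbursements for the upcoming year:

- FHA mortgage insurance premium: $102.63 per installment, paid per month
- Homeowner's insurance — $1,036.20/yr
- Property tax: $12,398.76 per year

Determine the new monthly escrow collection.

FHA mortgage insurance premium — $102.63 × 12 = $1,231.56 per year
Homeowner's insurance — $1,036.20 per year
Property tax — $12,398.76 per year
Annual escrow total = $1,231.56 + $1,036.20 + $12,398.76 = $14,666.52
Base monthly escrow = $14,666.52 ÷ 12 = $1,222.21
Shortage per month = $975.36 ÷ 24 = $40.64
Adjusted monthly = $1,222.21 + $40.64 = $1,262.85

$1,262.85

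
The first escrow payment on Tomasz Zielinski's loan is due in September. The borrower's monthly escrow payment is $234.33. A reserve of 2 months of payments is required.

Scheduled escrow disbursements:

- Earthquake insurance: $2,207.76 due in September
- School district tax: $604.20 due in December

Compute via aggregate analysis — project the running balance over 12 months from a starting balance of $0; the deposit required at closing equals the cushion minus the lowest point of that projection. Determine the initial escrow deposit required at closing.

$2,442.09

Cushion = 2 × $234.33 = $468.66
Trial balance (start $0, +$234.33 each month, − disbursements):
  Sep: +$234.33 − $2,207.76 → -$1,973.43
  Oct: +$234.33 → -$1,739.10
  Nov: +$234.33 → -$1,504.77
  Dec: +$234.33 − $604.20 → -$1,874.64
  Jan: +$234.33 → -$1,640.31
  Feb: +$234.33 → -$1,405.98
  Mar: +$234.33 → -$1,171.65
  Apr: +$234.33 → -$937.32
  May: +$234.33 → -$702.99
  Jun: +$234.33 → -$468.66
  Jul: +$234.33 → -$234.33
  Aug: +$234.33 → $0.00
Lowest trial balance = -$1,973.43 (Sep)
Initial deposit = cushion − low point = $468.66 − (-$1,973.43) = $2,442.09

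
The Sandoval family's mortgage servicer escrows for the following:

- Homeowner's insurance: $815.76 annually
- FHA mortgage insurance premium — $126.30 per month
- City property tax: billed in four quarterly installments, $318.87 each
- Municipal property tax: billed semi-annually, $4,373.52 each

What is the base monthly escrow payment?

$1,029.49

Homeowner's insurance = $815.76
FHA mortgage insurance premium = $126.30 × 12 = $1,515.60
City property tax = $318.87 × 4 = $1,275.48
Municipal property tax = $4,373.52 × 2 = $8,747.04
Total annual escrow = $12,353.88
Monthly = $12,353.88 / 12 = $1,029.49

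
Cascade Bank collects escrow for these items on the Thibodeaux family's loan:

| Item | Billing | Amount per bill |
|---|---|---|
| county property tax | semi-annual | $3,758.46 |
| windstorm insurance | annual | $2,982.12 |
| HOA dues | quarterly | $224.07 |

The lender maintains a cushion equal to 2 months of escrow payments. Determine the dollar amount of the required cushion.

$1,899.22

County property tax: $3,758.46 × 2 = $7,516.92
Windstorm insurance: $2,982.12
HOA dues: $224.07 × 4 = $896.28
Yearly total = $11,395.32
Monthly = $11,395.32 ÷ 12 = $949.61
Cushion = 2 × $949.61 = $1,899.22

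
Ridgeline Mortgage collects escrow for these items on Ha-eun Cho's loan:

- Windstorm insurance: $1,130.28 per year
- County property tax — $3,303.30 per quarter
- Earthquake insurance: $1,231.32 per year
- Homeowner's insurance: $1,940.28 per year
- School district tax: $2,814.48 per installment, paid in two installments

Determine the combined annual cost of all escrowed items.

Windstorm insurance — $1,130.28 per year
County property tax — $3,303.30 × 4 = $13,213.20 per year
Earthquake insurance — $1,231.32 per year
Homeowner's insurance — $1,940.28 per year
School district tax — $2,814.48 × 2 = $5,628.96 per year
Combined annual = $1,130.28 + $13,213.20 + $1,231.32 + $1,940.28 + $5,628.96 = $23,144.04

$23,144.04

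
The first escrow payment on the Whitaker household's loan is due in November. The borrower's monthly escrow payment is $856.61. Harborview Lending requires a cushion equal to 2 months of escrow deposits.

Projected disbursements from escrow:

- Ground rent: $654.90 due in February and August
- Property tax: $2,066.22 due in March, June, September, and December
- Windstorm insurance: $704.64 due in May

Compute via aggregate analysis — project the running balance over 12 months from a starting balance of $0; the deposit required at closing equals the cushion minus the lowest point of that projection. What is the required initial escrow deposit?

$2,569.83

Cushion = 2 × $856.61 = $1,713.22
Trial balance (start $0, +$856.61 each month, − disbursements):
  Nov: +$856.61 → $856.61
  Dec: +$856.61 − $2,066.22 → -$353.00
  Jan: +$856.61 → $503.61
  Feb: +$856.61 − $654.90 → $705.32
  Mar: +$856.61 − $2,066.22 → -$504.29
  Apr: +$856.61 → $352.32
  May: +$856.61 − $704.64 → $504.29
  Jun: +$856.61 − $2,066.22 → -$705.32
  Jul: +$856.61 → $151.29
  Aug: +$856.61 − $654.90 → $353.00
  Sep: +$856.61 − $2,066.22 → -$856.61
  Oct: +$856.61 → $0.00
Lowest trial balance = -$856.61 (Sep)
Initial deposit = cushion − low point = $1,713.22 − (-$856.61) = $2,569.83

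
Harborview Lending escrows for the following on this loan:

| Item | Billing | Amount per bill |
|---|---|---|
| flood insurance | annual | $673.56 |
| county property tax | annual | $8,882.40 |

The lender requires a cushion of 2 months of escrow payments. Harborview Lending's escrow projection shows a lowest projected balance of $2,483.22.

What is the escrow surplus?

$890.56

Flood insurance: $673.56 annually
County property tax: $8,882.40 annually
Yearly total = $9,555.96
Monthly escrow = $9,555.96 / 12 = $796.33
Required cushion = 2 × $796.33 = $1,592.66
Surplus = $2,483.22 − $1,592.66 = $890.56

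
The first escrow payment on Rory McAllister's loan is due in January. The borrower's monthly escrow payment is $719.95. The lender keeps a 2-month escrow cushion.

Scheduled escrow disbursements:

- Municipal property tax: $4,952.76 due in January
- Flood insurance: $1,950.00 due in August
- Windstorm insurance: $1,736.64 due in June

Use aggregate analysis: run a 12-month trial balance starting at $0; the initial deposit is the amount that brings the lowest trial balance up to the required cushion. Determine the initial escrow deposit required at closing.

Cushion = 2 × $719.95 = $1,439.90
Trial balance (start $0, +$719.95 each month, − disbursements):
  Jan: +$719.95 − $4,952.76 → -$4,232.81
  Feb: +$719.95 → -$3,512.86
  Mar: +$719.95 → -$2,792.91
  Apr: +$719.95 → -$2,072.96
  May: +$719.95 → -$1,353.01
  Jun: +$719.95 − $1,736.64 → -$2,369.70
  Jul: +$719.95 → -$1,649.75
  Aug: +$719.95 − $1,950.00 → -$2,879.80
  Sep: +$719.95 → -$2,159.85
  Oct: +$719.95 → -$1,439.90
  Nov: +$719.95 → -$719.95
  Dec: +$719.95 → $0.00
Lowest trial balance = -$4,232.81 (Jan)
Initial deposit = cushion − low point = $1,439.90 − (-$4,232.81) = $5,672.71

$5,672.71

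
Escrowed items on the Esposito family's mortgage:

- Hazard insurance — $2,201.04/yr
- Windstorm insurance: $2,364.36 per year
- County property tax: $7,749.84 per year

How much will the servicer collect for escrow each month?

$1,026.27

Hazard insurance = $2,201.04/yr
Windstorm insurance = $2,364.36/yr
County property tax = $7,749.84/yr
Total per year = $12,315.24
Base monthly escrow = $12,315.24 / 12 = $1,026.27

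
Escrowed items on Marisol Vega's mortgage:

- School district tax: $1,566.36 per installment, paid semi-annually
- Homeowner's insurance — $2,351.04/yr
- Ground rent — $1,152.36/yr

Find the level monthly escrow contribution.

School district tax — $1,566.36 × 2 = $3,132.72 annually
Homeowner's insurance — $2,351.04 annually
Ground rent — $1,152.36 annually
Total per year = $6,636.12
Per month = $6,636.12 ÷ 12 = $553.01

$553.01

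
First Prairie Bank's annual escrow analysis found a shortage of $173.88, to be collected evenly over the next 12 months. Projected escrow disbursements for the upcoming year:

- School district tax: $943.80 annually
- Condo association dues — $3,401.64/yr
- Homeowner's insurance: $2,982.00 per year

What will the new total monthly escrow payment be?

$625.11

School district tax: $943.80/yr
Condo association dues: $3,401.64/yr
Homeowner's insurance: $2,982.00/yr
Combined annual = $943.80 + $3,401.64 + $2,982.00 = $7,327.44
Monthly = $7,327.44 ÷ 12 = $610.62
Shortage per month = $173.88 ÷ 12 = $14.49
New monthly escrow = $610.62 + $14.49 = $625.11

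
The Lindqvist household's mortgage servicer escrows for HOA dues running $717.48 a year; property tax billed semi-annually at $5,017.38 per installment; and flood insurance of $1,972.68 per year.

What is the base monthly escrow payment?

HOA dues: $717.48 annually
Property tax: $5,017.38 × 2 = $10,034.76 annually
Flood insurance: $1,972.68 annually
Total annual escrow = $12,724.92
Monthly escrow = $12,724.92 ÷ 12 = $1,060.41

$1,060.41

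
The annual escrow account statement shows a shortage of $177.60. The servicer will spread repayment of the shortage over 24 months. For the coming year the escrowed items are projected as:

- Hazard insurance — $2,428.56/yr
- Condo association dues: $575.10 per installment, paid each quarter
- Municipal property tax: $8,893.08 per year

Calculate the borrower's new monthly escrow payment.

$1,142.57

Hazard insurance — $2,428.56/yr
Condo association dues — $575.10 × 4 = $2,300.40/yr
Municipal property tax — $8,893.08/yr
Total annual escrow = $2,428.56 + $2,300.40 + $8,893.08 = $13,622.04
Per month = $13,622.04 / 12 = $1,135.17
Shortage per month = $177.60 / 24 = $7.40
Adjusted monthly = $1,135.17 + $7.40 = $1,142.57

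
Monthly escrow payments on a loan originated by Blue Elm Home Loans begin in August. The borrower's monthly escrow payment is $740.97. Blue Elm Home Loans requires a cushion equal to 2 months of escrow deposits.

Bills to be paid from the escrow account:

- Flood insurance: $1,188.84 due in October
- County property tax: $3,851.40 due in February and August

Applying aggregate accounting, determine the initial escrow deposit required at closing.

Cushion = 2 × $740.97 = $1,481.94
Trial balance (start $0, +$740.97 each month, − disbursements):
  Aug: +$740.97 − $3,851.40 → -$3,110.43
  Sep: +$740.97 → -$2,369.46
  Oct: +$740.97 − $1,188.84 → -$2,817.33
  Nov: +$740.97 → -$2,076.36
  Dec: +$740.97 → -$1,335.39
  Jan: +$740.97 → -$594.42
  Feb: +$740.97 − $3,851.40 → -$3,704.85
  Mar: +$740.97 → -$2,963.88
  Apr: +$740.97 → -$2,222.91
  May: +$740.97 → -$1,481.94
  Jun: +$740.97 → -$740.97
  Jul: +$740.97 → $0.00
Lowest trial balance = -$3,704.85 (Feb)
Initial deposit = cushion − low point = $1,481.94 − (-$3,704.85) = $5,186.79

$5,186.79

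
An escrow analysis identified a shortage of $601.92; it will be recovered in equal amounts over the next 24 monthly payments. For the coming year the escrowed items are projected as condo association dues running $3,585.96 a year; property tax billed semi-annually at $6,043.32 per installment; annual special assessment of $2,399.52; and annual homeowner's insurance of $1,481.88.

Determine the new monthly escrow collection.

Condo association dues — $3,585.96 per year
Property tax — $6,043.32 × 2 = $12,086.64 per year
Special assessment — $2,399.52 per year
Homeowner's insurance — $1,481.88 per year
Yearly total = $3,585.96 + $12,086.64 + $2,399.52 + $1,481.88 = $19,554.00
Per month = $19,554.00 ÷ 12 = $1,629.50
Shortage per month = $601.92 / 24 = $25.08
New monthly escrow = $1,629.50 + $25.08 = $1,654.58

$1,654.58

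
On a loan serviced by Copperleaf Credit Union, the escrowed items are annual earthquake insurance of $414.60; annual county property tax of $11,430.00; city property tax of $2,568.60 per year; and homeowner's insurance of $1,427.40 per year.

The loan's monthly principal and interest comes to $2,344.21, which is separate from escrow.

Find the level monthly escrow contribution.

Earthquake insurance = $414.60/yr
County property tax = $11,430.00/yr
City property tax = $2,568.60/yr
Homeowner's insurance = $1,427.40/yr
Total per year = $414.60 + $11,430.00 + $2,568.60 + $1,427.40 = $15,840.60
Base monthly escrow = $15,840.60 ÷ 12 = $1,320.05

$1,320.05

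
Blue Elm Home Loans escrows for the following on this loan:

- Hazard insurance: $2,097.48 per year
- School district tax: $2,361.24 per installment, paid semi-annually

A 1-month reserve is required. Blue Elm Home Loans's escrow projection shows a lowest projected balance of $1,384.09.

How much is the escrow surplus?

Hazard insurance = $2,097.48 annually
School district tax = $2,361.24 × 2 = $4,722.48 annually
Total annual escrow = $2,097.48 + $4,722.48 = $6,819.96
Monthly = $6,819.96 ÷ 12 = $568.33
Cushion = 1 × $568.33 = $568.33
Surplus = $1,384.09 − $568.33 = $815.76

$815.76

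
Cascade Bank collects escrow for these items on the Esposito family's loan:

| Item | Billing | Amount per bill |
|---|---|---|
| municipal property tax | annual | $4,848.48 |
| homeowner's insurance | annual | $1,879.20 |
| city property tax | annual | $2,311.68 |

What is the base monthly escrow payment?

$753.28

Municipal property tax — $4,848.48 annually
Homeowner's insurance — $1,879.20 annually
City property tax — $2,311.68 annually
Combined annual = $4,848.48 + $1,879.20 + $2,311.68 = $9,039.36
Monthly = $9,039.36 ÷ 12 = $753.28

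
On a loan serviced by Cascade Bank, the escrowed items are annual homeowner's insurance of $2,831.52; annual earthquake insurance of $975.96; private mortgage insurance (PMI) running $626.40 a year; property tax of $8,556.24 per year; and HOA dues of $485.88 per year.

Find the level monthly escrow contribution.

$1,123.00

Homeowner's insurance = $2,831.52 annually
Earthquake insurance = $975.96 annually
Private mortgage insurance (PMI) = $626.40 annually
Property tax = $8,556.24 annually
HOA dues = $485.88 annually
Annual escrow total = $2,831.52 + $975.96 + $626.40 + $8,556.24 + $485.88 = $13,476.00
Per month = $13,476.00 / 12 = $1,123.00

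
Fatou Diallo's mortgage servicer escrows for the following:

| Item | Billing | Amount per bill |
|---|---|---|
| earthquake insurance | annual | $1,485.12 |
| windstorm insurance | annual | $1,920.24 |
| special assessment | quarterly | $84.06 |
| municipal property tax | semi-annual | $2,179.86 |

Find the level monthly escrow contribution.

$675.11

Earthquake insurance: $1,485.12
Windstorm insurance: $1,920.24
Special assessment: $84.06 × 4 = $336.24
Municipal property tax: $2,179.86 × 2 = $4,359.72
Combined annual = $8,101.32
Monthly escrow = $8,101.32 ÷ 12 = $675.11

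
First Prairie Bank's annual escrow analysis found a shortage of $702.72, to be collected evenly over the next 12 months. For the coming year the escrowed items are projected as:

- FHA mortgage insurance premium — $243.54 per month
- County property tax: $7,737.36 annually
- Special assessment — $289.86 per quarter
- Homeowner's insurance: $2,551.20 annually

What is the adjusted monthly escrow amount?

FHA mortgage insurance premium = $243.54 × 12 = $2,922.48
County property tax = $7,737.36
Special assessment = $289.86 × 4 = $1,159.44
Homeowner's insurance = $2,551.20
Total annual escrow = $2,922.48 + $7,737.36 + $1,159.44 + $2,551.20 = $14,370.48
Per month = $14,370.48 ÷ 12 = $1,197.54
Monthly shortage recovery: $702.72 / 12 = $58.56
New monthly escrow = $1,197.54 + $58.56 = $1,256.10

$1,256.10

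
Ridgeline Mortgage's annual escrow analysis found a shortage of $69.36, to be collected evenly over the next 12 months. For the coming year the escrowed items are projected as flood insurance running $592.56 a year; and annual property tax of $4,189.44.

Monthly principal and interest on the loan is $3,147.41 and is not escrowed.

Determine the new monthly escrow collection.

$404.28

Flood insurance = $592.56 annually
Property tax = $4,189.44 annually
Annual escrow total = $592.56 + $4,189.44 = $4,782.00
Monthly = $4,782.00 / 12 = $398.50
Shortage spread = $69.36 ÷ 12 = $5.78/mo
New monthly escrow = $398.50 + $5.78 = $404.28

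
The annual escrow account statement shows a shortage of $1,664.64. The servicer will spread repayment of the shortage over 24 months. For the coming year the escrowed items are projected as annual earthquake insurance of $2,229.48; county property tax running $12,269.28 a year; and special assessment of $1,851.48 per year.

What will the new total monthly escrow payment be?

Earthquake insurance: $2,229.48 per year
County property tax: $12,269.28 per year
Special assessment: $1,851.48 per year
Annual escrow total = $16,350.24
Base monthly escrow = $16,350.24 ÷ 12 = $1,362.52
Monthly shortage recovery: $1,664.64 ÷ 24 = $69.36
Adjusted monthly = $1,362.52 + $69.36 = $1,431.88

$1,431.88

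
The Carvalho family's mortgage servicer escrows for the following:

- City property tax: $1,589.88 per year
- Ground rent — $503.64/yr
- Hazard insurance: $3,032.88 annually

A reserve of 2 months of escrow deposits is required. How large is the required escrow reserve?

$854.40

City property tax: $1,589.88 per year
Ground rent: $503.64 per year
Hazard insurance: $3,032.88 per year
Total per year = $1,589.88 + $503.64 + $3,032.88 = $5,126.40
Monthly escrow = $5,126.40 ÷ 12 = $427.20
Required cushion = 2 × $427.20 = $854.40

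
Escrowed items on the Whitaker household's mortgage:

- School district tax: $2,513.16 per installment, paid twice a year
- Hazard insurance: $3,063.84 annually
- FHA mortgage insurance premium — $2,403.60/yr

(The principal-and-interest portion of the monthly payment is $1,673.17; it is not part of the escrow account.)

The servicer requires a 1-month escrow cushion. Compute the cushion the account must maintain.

$874.48

School district tax = $2,513.16 × 2 = $5,026.32
Hazard insurance = $3,063.84
FHA mortgage insurance premium = $2,403.60
Annual escrow total = $10,493.76
Base monthly escrow = $10,493.76 ÷ 12 = $874.48
Cushion = 1 × $874.48 = $874.48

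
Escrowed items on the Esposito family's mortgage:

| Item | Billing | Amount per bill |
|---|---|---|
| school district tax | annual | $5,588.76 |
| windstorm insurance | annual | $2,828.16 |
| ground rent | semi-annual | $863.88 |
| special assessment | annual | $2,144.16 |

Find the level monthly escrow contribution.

$1,024.07

School district tax — $5,588.76/yr
Windstorm insurance — $2,828.16/yr
Ground rent — $863.88 × 2 = $1,727.76/yr
Special assessment — $2,144.16/yr
Combined annual = $5,588.76 + $2,828.16 + $1,727.76 + $2,144.16 = $12,288.84
Per month = $12,288.84 ÷ 12 = $1,024.07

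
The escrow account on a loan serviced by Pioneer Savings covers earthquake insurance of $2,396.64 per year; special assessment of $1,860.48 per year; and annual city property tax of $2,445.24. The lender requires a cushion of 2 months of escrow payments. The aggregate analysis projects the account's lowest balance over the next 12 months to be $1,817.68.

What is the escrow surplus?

Earthquake insurance = $2,396.64 per year
Special assessment = $1,860.48 per year
City property tax = $2,445.24 per year
Total annual escrow = $6,702.36
Monthly escrow = $6,702.36 / 12 = $558.53
Cushion = 2 × $558.53 = $1,117.06
Surplus = $1,817.68 − $1,117.06 = $700.62

$700.62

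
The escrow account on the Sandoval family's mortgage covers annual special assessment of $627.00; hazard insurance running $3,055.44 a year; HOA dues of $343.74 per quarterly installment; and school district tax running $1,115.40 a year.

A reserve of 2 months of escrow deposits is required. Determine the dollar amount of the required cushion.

$1,028.80

Special assessment = $627.00/yr
Hazard insurance = $3,055.44/yr
HOA dues = $343.74 × 4 = $1,374.96/yr
School district tax = $1,115.40/yr
Total annual escrow = $6,172.80
Per month = $6,172.80 ÷ 12 = $514.40
Cushion = 2 × $514.40 = $1,028.80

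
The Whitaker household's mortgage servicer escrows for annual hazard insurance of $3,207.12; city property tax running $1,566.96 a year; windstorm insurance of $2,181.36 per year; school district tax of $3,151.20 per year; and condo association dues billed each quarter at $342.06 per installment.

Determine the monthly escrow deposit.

$956.24

Hazard insurance — $3,207.12
City property tax — $1,566.96
Windstorm insurance — $2,181.36
School district tax — $3,151.20
Condo association dues — $342.06 × 4 = $1,368.24
Combined annual = $11,474.88
Per month = $11,474.88 / 12 = $956.24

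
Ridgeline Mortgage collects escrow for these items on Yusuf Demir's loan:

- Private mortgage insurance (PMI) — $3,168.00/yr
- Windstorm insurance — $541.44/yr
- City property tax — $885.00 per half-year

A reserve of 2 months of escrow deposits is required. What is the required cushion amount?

$913.24

Private mortgage insurance (PMI) — $3,168.00 annually
Windstorm insurance — $541.44 annually
City property tax — $885.00 × 2 = $1,770.00 annually
Combined annual = $3,168.00 + $541.44 + $1,770.00 = $5,479.44
Base monthly escrow = $5,479.44 / 12 = $456.62
Required cushion = 2 × $456.62 = $913.24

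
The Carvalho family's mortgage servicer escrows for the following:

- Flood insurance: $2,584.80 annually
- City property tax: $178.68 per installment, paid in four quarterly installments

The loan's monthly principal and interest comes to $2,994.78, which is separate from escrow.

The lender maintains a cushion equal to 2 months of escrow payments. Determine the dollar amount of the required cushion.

Flood insurance = $2,584.80
City property tax = $178.68 × 4 = $714.72
Yearly total = $2,584.80 + $714.72 = $3,299.52
Base monthly escrow = $3,299.52 ÷ 12 = $274.96
Required cushion = 2 × $274.96 = $549.92

$549.92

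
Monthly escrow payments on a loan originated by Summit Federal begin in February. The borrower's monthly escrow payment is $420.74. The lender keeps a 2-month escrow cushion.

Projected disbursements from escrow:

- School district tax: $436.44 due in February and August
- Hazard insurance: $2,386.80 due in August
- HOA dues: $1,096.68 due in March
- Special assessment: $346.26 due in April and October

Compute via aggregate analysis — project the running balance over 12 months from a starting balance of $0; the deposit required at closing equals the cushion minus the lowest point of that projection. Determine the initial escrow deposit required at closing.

$2,598.92

Cushion = 2 × $420.74 = $841.48
Trial balance (start $0, +$420.74 each month, − disbursements):
  Feb: +$420.74 − $436.44 → -$15.70
  Mar: +$420.74 − $1,096.68 → -$691.64
  Apr: +$420.74 − $346.26 → -$617.16
  May: +$420.74 → -$196.42
  Jun: +$420.74 → $224.32
  Jul: +$420.74 → $645.06
  Aug: +$420.74 − $2,823.24 → -$1,757.44
  Sep: +$420.74 → -$1,336.70
  Oct: +$420.74 − $346.26 → -$1,262.22
  Nov: +$420.74 → -$841.48
  Dec: +$420.74 → -$420.74
  Jan: +$420.74 → $0.00
Lowest trial balance = -$1,757.44 (Aug)
Initial deposit = cushion − low point = $841.48 − (-$1,757.44) = $2,598.92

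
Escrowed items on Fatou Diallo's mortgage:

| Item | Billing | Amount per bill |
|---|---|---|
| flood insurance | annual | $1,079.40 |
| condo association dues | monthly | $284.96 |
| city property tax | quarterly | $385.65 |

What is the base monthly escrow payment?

Flood insurance: $1,079.40 annually
Condo association dues: $284.96 × 12 = $3,419.52 annually
City property tax: $385.65 × 4 = $1,542.60 annually
Total annual escrow = $1,079.40 + $3,419.52 + $1,542.60 = $6,041.52
Monthly escrow = $6,041.52 ÷ 12 = $503.46

$503.46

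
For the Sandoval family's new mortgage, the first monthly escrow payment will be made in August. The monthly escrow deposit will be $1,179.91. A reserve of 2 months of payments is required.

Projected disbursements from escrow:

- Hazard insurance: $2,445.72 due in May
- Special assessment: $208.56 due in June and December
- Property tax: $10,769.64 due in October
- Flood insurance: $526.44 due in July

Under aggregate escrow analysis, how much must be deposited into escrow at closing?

$9,589.73

Cushion = 2 × $1,179.91 = $2,359.82
Trial balance (start $0, +$1,179.91 each month, − disbursements):
  Aug: +$1,179.91 → $1,179.91
  Sep: +$1,179.91 → $2,359.82
  Oct: +$1,179.91 − $10,769.64 → -$7,229.91
  Nov: +$1,179.91 → -$6,050.00
  Dec: +$1,179.91 − $208.56 → -$5,078.65
  Jan: +$1,179.91 → -$3,898.74
  Feb: +$1,179.91 → -$2,718.83
  Mar: +$1,179.91 → -$1,538.92
  Apr: +$1,179.91 → -$359.01
  May: +$1,179.91 − $2,445.72 → -$1,624.82
  Jun: +$1,179.91 − $208.56 → -$653.47
  Jul: +$1,179.91 − $526.44 → $0.00
Lowest trial balance = -$7,229.91 (Oct)
Initial deposit = cushion − low point = $2,359.82 − (-$7,229.91) = $9,589.73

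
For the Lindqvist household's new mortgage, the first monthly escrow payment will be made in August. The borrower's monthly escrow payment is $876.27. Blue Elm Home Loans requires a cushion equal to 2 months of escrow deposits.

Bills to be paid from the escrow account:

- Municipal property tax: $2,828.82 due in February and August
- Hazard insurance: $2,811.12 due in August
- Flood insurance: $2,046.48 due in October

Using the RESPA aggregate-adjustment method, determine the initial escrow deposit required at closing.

Cushion = 2 × $876.27 = $1,752.54
Trial balance (start $0, +$876.27 each month, − disbursements):
  Aug: +$876.27 − $5,639.94 → -$4,763.67
  Sep: +$876.27 → -$3,887.40
  Oct: +$876.27 − $2,046.48 → -$5,057.61
  Nov: +$876.27 → -$4,181.34
  Dec: +$876.27 → -$3,305.07
  Jan: +$876.27 → -$2,428.80
  Feb: +$876.27 − $2,828.82 → -$4,381.35
  Mar: +$876.27 → -$3,505.08
  Apr: +$876.27 → -$2,628.81
  May: +$876.27 → -$1,752.54
  Jun: +$876.27 → -$876.27
  Jul: +$876.27 → $0.00
Lowest trial balance = -$5,057.61 (Oct)
Initial deposit = cushion − low point = $1,752.54 − (-$5,057.61) = $6,810.15

$6,810.15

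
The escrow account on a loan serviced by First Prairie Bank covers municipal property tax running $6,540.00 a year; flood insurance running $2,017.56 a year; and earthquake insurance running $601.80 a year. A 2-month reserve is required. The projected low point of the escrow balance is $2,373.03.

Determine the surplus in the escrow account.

$846.47

Municipal property tax — $6,540.00 per year
Flood insurance — $2,017.56 per year
Earthquake insurance — $601.80 per year
Yearly total = $9,159.36
Monthly = $9,159.36 ÷ 12 = $763.28
Cushion = 2 × $763.28 = $1,526.56
Excess over cushion: $2,373.03 − $1,526.56 = $846.47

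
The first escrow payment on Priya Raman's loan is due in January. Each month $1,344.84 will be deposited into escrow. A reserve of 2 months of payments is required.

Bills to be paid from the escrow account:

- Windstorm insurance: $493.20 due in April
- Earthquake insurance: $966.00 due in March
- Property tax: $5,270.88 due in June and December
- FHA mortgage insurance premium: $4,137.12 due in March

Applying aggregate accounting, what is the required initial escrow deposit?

$5,487.84

Cushion = 2 × $1,344.84 = $2,689.68
Trial balance (start $0, +$1,344.84 each month, − disbursements):
  Jan: +$1,344.84 → $1,344.84
  Feb: +$1,344.84 → $2,689.68
  Mar: +$1,344.84 − $5,103.12 → -$1,068.60
  Apr: +$1,344.84 − $493.20 → -$216.96
  May: +$1,344.84 → $1,127.88
  Jun: +$1,344.84 − $5,270.88 → -$2,798.16
  Jul: +$1,344.84 → -$1,453.32
  Aug: +$1,344.84 → -$108.48
  Sep: +$1,344.84 → $1,236.36
  Oct: +$1,344.84 → $2,581.20
  Nov: +$1,344.84 → $3,926.04
  Dec: +$1,344.84 − $5,270.88 → $0.00
Lowest trial balance = -$2,798.16 (Jun)
Initial deposit = cushion − low point = $2,689.68 − (-$2,798.16) = $5,487.84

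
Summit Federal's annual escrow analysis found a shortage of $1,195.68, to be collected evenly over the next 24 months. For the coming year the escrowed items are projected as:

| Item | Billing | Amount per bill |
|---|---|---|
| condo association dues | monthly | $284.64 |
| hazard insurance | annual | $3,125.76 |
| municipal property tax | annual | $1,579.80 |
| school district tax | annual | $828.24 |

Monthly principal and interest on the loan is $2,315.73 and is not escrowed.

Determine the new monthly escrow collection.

$795.61

Condo association dues: $284.64 × 12 = $3,415.68
Hazard insurance: $3,125.76
Municipal property tax: $1,579.80
School district tax: $828.24
Total annual escrow = $3,415.68 + $3,125.76 + $1,579.80 + $828.24 = $8,949.48
Per month = $8,949.48 ÷ 12 = $745.79
Shortage per month = $1,195.68 / 24 = $49.82
Adjusted monthly = $745.79 + $49.82 = $795.61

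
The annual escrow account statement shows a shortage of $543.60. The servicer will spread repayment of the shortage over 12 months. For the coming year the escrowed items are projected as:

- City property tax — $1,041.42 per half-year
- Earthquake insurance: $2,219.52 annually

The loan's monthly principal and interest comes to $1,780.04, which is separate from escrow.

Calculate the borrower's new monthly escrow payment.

City property tax — $1,041.42 × 2 = $2,082.84/yr
Earthquake insurance — $2,219.52/yr
Total per year = $4,302.36
Monthly = $4,302.36 ÷ 12 = $358.53
Shortage per month = $543.60 ÷ 12 = $45.30
New monthly escrow = $358.53 + $45.30 = $403.83

$403.83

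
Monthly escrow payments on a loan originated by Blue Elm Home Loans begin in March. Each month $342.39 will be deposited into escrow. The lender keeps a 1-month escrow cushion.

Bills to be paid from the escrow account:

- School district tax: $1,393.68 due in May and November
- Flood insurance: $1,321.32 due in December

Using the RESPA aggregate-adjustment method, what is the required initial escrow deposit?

$1,027.17

Cushion = 1 × $342.39 = $342.39
Trial balance (start $0, +$342.39 each month, − disbursements):
  Mar: +$342.39 → $342.39
  Apr: +$342.39 → $684.78
  May: +$342.39 − $1,393.68 → -$366.51
  Jun: +$342.39 → -$24.12
  Jul: +$342.39 → $318.27
  Aug: +$342.39 → $660.66
  Sep: +$342.39 → $1,003.05
  Oct: +$342.39 → $1,345.44
  Nov: +$342.39 − $1,393.68 → $294.15
  Dec: +$342.39 − $1,321.32 → -$684.78
  Jan: +$342.39 → -$342.39
  Feb: +$342.39 → $0.00
Lowest trial balance = -$684.78 (Dec)
Initial deposit = cushion − low point = $342.39 − (-$684.78) = $1,027.17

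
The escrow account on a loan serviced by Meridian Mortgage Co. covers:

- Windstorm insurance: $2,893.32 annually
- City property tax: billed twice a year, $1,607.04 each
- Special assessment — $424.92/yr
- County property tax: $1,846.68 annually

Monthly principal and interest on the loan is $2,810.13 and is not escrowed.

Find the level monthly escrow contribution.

Windstorm insurance: $2,893.32 annually
City property tax: $1,607.04 × 2 = $3,214.08 annually
Special assessment: $424.92 annually
County property tax: $1,846.68 annually
Total annual escrow = $2,893.32 + $3,214.08 + $424.92 + $1,846.68 = $8,379.00
Per month = $8,379.00 ÷ 12 = $698.25

$698.25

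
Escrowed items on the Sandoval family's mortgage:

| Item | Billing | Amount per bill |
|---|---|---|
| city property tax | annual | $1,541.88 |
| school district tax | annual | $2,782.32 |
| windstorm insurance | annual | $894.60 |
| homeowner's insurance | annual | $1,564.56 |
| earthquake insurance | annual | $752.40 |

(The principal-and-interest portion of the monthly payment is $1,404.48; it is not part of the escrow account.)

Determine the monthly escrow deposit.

City property tax — $1,541.88/yr
School district tax — $2,782.32/yr
Windstorm insurance — $894.60/yr
Homeowner's insurance — $1,564.56/yr
Earthquake insurance — $752.40/yr
Yearly total = $1,541.88 + $2,782.32 + $894.60 + $1,564.56 + $752.40 = $7,535.76
Monthly escrow = $7,535.76 ÷ 12 = $627.98

$627.98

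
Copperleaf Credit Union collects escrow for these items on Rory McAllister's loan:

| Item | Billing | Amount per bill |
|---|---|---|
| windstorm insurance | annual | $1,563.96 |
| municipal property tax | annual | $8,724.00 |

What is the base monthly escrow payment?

Windstorm insurance — $1,563.96
Municipal property tax — $8,724.00
Combined annual = $1,563.96 + $8,724.00 = $10,287.96
Base monthly escrow = $10,287.96 / 12 = $857.33

$857.33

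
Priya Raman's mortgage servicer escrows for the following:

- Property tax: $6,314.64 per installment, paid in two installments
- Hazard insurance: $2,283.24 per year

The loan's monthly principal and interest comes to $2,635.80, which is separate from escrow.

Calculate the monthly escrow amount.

$1,242.71

Property tax = $6,314.64 × 2 = $12,629.28/yr
Hazard insurance = $2,283.24/yr
Yearly total = $14,912.52
Monthly escrow = $14,912.52 ÷ 12 = $1,242.71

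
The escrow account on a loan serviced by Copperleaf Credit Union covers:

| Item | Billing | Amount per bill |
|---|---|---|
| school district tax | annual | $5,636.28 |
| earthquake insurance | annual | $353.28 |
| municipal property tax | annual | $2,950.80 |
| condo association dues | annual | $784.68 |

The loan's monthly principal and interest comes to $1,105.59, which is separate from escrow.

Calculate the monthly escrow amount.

$810.42

School district tax = $5,636.28 per year
Earthquake insurance = $353.28 per year
Municipal property tax = $2,950.80 per year
Condo association dues = $784.68 per year
Yearly total = $9,725.04
Monthly = $9,725.04 ÷ 12 = $810.42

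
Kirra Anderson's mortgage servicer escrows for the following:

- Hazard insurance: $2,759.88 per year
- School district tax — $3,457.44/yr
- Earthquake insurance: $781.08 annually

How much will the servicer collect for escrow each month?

$583.20

Hazard insurance = $2,759.88 per year
School district tax = $3,457.44 per year
Earthquake insurance = $781.08 per year
Total per year = $2,759.88 + $3,457.44 + $781.08 = $6,998.40
Per month = $6,998.40 ÷ 12 = $583.20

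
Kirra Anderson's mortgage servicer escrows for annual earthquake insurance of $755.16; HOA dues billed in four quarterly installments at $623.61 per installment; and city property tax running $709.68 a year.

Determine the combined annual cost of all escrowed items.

Earthquake insurance: $755.16
HOA dues: $623.61 × 4 = $2,494.44
City property tax: $709.68
Combined annual = $755.16 + $2,494.44 + $709.68 = $3,959.28

$3,959.28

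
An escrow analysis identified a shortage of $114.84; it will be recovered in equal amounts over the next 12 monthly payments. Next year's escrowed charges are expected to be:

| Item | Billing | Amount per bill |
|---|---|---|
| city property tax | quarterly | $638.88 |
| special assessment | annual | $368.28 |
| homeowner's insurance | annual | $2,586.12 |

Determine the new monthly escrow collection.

$468.73

City property tax — $638.88 × 4 = $2,555.52
Special assessment — $368.28
Homeowner's insurance — $2,586.12
Total per year = $2,555.52 + $368.28 + $2,586.12 = $5,509.92
Monthly = $5,509.92 / 12 = $459.16
Shortage spread = $114.84 / 12 = $9.57/mo
New monthly escrow = $459.16 + $9.57 = $468.73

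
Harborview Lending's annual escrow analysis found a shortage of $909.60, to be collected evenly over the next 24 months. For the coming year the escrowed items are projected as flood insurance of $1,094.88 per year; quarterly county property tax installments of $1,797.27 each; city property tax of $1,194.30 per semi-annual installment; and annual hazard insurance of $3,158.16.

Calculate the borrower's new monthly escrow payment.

$1,190.46

Flood insurance: $1,094.88 annually
County property tax: $1,797.27 × 4 = $7,189.08 annually
City property tax: $1,194.30 × 2 = $2,388.60 annually
Hazard insurance: $3,158.16 annually
Combined annual = $1,094.88 + $7,189.08 + $2,388.60 + $3,158.16 = $13,830.72
Per month = $13,830.72 / 12 = $1,152.56
Monthly shortage recovery: $909.60 / 24 = $37.90
New monthly escrow = $1,152.56 + $37.90 = $1,190.46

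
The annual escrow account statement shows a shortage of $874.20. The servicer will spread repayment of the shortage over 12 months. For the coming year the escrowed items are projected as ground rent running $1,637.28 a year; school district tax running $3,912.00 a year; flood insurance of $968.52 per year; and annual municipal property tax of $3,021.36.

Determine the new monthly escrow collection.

$867.78

Ground rent = $1,637.28/yr
School district tax = $3,912.00/yr
Flood insurance = $968.52/yr
Municipal property tax = $3,021.36/yr
Combined annual = $1,637.28 + $3,912.00 + $968.52 + $3,021.36 = $9,539.16
Monthly escrow = $9,539.16 / 12 = $794.93
Monthly shortage recovery: $874.20 ÷ 12 = $72.85
New monthly escrow = $794.93 + $72.85 = $867.78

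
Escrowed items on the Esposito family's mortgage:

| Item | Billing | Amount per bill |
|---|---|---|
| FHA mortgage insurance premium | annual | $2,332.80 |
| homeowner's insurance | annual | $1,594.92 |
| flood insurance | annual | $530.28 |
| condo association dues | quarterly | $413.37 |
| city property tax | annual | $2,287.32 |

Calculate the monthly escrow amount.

FHA mortgage insurance premium — $2,332.80 annually
Homeowner's insurance — $1,594.92 annually
Flood insurance — $530.28 annually
Condo association dues — $413.37 × 4 = $1,653.48 annually
City property tax — $2,287.32 annually
Combined annual = $2,332.80 + $1,594.92 + $530.28 + $1,653.48 + $2,287.32 = $8,398.80
Monthly = $8,398.80 ÷ 12 = $699.90

$699.90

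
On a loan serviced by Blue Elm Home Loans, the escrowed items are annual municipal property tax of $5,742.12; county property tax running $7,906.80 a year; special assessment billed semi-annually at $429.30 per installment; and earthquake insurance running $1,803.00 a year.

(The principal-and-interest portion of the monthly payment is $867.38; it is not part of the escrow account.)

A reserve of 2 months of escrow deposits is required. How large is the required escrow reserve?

Municipal property tax — $5,742.12
County property tax — $7,906.80
Special assessment — $429.30 × 2 = $858.60
Earthquake insurance — $1,803.00
Yearly total = $5,742.12 + $7,906.80 + $858.60 + $1,803.00 = $16,310.52
Monthly = $16,310.52 ÷ 12 = $1,359.21
Cushion = 2 × $1,359.21 = $2,718.42

$2,718.42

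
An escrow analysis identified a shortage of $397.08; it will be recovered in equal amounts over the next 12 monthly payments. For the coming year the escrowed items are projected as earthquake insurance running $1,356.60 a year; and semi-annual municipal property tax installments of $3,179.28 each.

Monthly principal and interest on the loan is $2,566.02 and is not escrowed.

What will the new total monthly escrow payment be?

$676.02

Earthquake insurance: $1,356.60 per year
Municipal property tax: $3,179.28 × 2 = $6,358.56 per year
Yearly total = $1,356.60 + $6,358.56 = $7,715.16
Per month = $7,715.16 ÷ 12 = $642.93
Shortage per month = $397.08 / 12 = $33.09
Adjusted monthly = $642.93 + $33.09 = $676.02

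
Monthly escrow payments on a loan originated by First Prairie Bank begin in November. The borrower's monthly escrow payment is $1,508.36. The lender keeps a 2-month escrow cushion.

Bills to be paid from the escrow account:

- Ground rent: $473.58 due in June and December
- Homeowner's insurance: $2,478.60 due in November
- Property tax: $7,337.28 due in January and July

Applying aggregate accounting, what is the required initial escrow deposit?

Cushion = 2 × $1,508.36 = $3,016.72
Trial balance (start $0, +$1,508.36 each month, − disbursements):
  Nov: +$1,508.36 − $2,478.60 → -$970.24
  Dec: +$1,508.36 − $473.58 → $64.54
  Jan: +$1,508.36 − $7,337.28 → -$5,764.38
  Feb: +$1,508.36 → -$4,256.02
  Mar: +$1,508.36 → -$2,747.66
  Apr: +$1,508.36 → -$1,239.30
  May: +$1,508.36 → $269.06
  Jun: +$1,508.36 − $473.58 → $1,303.84
  Jul: +$1,508.36 − $7,337.28 → -$4,525.08
  Aug: +$1,508.36 → -$3,016.72
  Sep: +$1,508.36 → -$1,508.36
  Oct: +$1,508.36 → $0.00
Lowest trial balance = -$5,764.38 (Jan)
Initial deposit = cushion − low point = $3,016.72 − (-$5,764.38) = $8,781.10

$8,781.10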